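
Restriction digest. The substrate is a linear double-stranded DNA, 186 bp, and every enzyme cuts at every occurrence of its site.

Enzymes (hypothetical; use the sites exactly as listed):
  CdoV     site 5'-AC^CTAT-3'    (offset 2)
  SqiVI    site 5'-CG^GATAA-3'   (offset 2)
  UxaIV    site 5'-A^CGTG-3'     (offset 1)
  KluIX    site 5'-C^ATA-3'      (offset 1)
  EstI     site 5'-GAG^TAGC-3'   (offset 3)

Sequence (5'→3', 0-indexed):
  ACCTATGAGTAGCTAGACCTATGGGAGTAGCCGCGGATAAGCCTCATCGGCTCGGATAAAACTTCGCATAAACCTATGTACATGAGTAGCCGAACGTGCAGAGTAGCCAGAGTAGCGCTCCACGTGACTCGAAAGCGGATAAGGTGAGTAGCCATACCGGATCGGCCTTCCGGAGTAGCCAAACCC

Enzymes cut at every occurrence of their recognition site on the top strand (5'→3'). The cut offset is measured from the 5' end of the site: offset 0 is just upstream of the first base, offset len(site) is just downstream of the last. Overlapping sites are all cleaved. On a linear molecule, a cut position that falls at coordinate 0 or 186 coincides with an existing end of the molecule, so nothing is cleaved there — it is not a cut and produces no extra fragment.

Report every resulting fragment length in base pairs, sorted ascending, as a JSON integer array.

[2,5,6,7,8,8,9,9,9,9,10,11,11,13,13,15,19,22]

Site scan:
  CdoV (ACCTAT, off=2): starts [0, 16, 71] → cuts [2, 18, 73]
  SqiVI (CGGATAA, off=2): starts [33, 52, 135] → cuts [35, 54, 137]
  UxaIV (ACGTG, off=1): starts [93, 121] → cuts [94, 122]
  KluIX (CATA, off=1): starts [66, 152] → cuts [67, 153]
  EstI (GAGTAGC, off=3): starts [6, 24, 83, 100, 109, 145, 172] → cuts [9, 27, 86, 103, 112, 148, 175]

Pooled cuts: [2, 9, 18, 27, 35, 54, 67, 73, 86, 94, 103, 112, 122, 137, 148, 153, 175]

Fragment lengths:
  [0,2): 2 bp
  [2,9): 7 bp
  [9,18): 9 bp
  [18,27): 9 bp
  [27,35): 8 bp
  [35,54): 19 bp
  [54,67): 13 bp
  [67,73): 6 bp
  [73,86): 13 bp
  [86,94): 8 bp
  [94,103): 9 bp
  [103,112): 9 bp
  [112,122): 10 bp
  [122,137): 15 bp
  [137,148): 11 bp
  [148,153): 5 bp
  [153,175): 22 bp
  [175,186): 11 bp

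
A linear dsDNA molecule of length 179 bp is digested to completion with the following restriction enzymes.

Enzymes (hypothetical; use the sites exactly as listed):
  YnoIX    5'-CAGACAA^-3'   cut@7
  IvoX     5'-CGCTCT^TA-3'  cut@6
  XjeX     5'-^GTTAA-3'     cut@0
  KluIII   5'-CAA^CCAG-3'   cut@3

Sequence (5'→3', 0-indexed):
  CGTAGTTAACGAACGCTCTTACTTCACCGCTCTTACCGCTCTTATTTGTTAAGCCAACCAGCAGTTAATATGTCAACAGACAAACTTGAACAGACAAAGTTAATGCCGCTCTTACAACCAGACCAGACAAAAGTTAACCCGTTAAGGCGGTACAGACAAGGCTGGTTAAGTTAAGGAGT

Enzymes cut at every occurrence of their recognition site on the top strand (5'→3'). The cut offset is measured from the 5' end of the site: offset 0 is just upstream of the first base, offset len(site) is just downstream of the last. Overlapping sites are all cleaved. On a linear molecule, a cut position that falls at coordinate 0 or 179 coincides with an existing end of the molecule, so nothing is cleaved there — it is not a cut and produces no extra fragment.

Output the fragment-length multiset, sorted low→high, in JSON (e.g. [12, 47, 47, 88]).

[1,2,4,5,5,5,5,6,8,9,10,10,13,14,14,14,15,19,20]

Per-enzyme occurrences:
  YnoIX (CAGACAA, off=7): starts [76, 90, 123, 152] → cuts [83, 97, 130, 159]
  IvoX (CGCTCTTA, off=6): starts [13, 27, 36, 106] → cuts [19, 33, 42, 112]
  XjeX (GTTAA, off=0): starts [4, 47, 63, 98, 132, 140, 164, 169] → cuts [4, 47, 63, 98, 132, 140, 164, 169]
  KluIII (CAACCAG, off=3): starts [54, 114] → cuts [57, 117]

All cut coordinates (distinct, sorted): [4, 19, 33, 42, 47, 57, 63, 83, 97, 98, 112, 117, 130, 132, 140, 159, 164, 169]

Fragment lengths:
  [0,4): 4 bp
  [4,19): 15 bp
  [19,33): 14 bp
  [33,42): 9 bp
  [42,47): 5 bp
  [47,57): 10 bp
  [57,63): 6 bp
  [63,83): 20 bp
  [83,97): 14 bp
  [97,98): 1 bp
  [98,112): 14 bp
  [112,117): 5 bp
  [117,130): 13 bp
  [130,132): 2 bp
  [132,140): 8 bp
  [140,159): 19 bp
  [159,164): 5 bp
  [164,169): 5 bp
  [169,179): 10 bp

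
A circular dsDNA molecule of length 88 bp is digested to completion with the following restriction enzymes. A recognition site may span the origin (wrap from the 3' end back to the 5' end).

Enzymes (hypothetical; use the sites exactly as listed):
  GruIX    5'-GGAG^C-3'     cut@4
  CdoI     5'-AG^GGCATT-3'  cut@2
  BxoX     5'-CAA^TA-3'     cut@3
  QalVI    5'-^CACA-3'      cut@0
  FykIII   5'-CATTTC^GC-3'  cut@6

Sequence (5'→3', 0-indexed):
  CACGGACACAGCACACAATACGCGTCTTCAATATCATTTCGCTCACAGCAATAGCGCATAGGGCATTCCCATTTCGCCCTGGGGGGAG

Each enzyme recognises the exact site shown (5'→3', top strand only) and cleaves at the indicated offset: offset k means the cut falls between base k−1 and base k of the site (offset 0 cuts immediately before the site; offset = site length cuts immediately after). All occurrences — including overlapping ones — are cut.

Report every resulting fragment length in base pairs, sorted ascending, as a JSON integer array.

Site scan:
  GruIX (GGAGC, off=4): starts [84] → cuts [0]
  CdoI (AGGGCATT, off=2): starts [59] → cuts [61]
  BxoX (CAATA, off=3): starts [15, 28, 48] → cuts [18, 31, 51]
  QalVI (CACA, off=0): starts [6, 11, 13, 43] → cuts [6, 11, 13, 43]
  FykIII (CATTTCGC, off=6): starts [34, 69] → cuts [40, 75]

All cut coordinates (distinct, sorted): [0, 6, 11, 13, 18, 31, 40, 43, 51, 61, 75]

Fragment lengths:
  0→6: 6 bp
  6→11: 5 bp
  11→13: 2 bp
  13→18: 5 bp
  18→31: 13 bp
  31→40: 9 bp
  40→43: 3 bp
  43→51: 8 bp
  51→61: 10 bp
  61→75: 14 bp
  75→0 (wrap): 88-75+0 = 13 bp

[2,3,5,5,6,8,9,10,13,13,14]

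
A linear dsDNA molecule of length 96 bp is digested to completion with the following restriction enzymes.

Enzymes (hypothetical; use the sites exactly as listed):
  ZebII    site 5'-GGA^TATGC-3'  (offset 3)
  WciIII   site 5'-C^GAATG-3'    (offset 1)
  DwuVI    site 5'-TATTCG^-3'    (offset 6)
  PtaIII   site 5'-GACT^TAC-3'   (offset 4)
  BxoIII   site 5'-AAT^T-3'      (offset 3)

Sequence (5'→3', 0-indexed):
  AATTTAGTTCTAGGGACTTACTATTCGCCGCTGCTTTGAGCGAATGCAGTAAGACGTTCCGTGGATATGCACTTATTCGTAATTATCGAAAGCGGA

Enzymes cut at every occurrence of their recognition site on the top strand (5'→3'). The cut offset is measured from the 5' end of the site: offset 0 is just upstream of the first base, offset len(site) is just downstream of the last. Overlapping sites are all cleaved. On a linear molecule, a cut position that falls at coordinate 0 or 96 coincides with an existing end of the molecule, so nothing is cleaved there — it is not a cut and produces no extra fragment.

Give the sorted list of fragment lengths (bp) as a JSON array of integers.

[3,4,9,13,14,14,15,24]

Per-enzyme occurrences:
  ZebII GGATATGC/3: at [62] ⇒ [65]
  WciIII CGAATG/1: at [40] ⇒ [41]
  DwuVI TATTCG/6: at [21, 73] ⇒ [27, 79]
  PtaIII GACTTAC/4: at [14] ⇒ [18]
  BxoIII AATT/3: at [0, 80] ⇒ [3, 83]

Pooled cuts: [3, 18, 27, 41, 65, 79, 83]

Fragments:
  [0,3): 3 bp
  [3,18): 15 bp
  [18,27): 9 bp
  [27,41): 14 bp
  [41,65): 24 bp
  [65,79): 14 bp
  [79,83): 4 bp
  [83,96): 13 bp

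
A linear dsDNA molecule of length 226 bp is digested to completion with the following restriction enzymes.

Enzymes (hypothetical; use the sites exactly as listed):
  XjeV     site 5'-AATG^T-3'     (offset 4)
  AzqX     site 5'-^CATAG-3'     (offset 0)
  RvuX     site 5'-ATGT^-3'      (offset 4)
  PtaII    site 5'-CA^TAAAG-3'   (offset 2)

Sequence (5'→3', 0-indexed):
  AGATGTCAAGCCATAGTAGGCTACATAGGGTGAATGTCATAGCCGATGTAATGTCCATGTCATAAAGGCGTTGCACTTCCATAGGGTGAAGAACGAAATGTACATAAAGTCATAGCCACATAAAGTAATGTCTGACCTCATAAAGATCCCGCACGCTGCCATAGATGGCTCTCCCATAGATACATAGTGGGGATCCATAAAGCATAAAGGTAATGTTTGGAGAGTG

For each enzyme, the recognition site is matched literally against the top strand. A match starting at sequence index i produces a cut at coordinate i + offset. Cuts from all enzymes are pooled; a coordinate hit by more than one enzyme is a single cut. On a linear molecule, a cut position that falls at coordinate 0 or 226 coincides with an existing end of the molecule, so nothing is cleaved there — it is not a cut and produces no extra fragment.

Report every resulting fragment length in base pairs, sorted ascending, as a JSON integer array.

Site scan:
  XjeV AATGT/4: at [32, 49, 96, 126, 211] ⇒ [36, 53, 100, 130, 215]
  AzqX CATAG/0: at [11, 23, 37, 79, 110, 159, 174, 182] ⇒ [11, 23, 37, 79, 110, 159, 174, 182]
  RvuX ATGT/4: at [2, 33, 45, 50, 56, 97, 127, 212] ⇒ [6, 37, 49, 54, 60, 101, 131, 216]
  PtaII CATAAAG/2: at [60, 102, 118, 138, 195, 202] ⇒ [62, 104, 120, 140, 197, 204]

All cut coordinates (distinct, sorted): [6, 11, 23, 36, 37, 49, 53, 54, 60, 62, 79, 100, 101, 104, 110, 120, 130, 131, 140, 159, 174, 182, 197, 204, 215, 216]

Fragments:
  [0,6): 6 bp
  [6,11): 5 bp
  [11,23): 12 bp
  [23,36): 13 bp
  [36,37): 1 bp
  [37,49): 12 bp
  [49,53): 4 bp
  [53,54): 1 bp
  [54,60): 6 bp
  [60,62): 2 bp
  [62,79): 17 bp
  [79,100): 21 bp
  [100,101): 1 bp
  [101,104): 3 bp
  [104,110): 6 bp
  [110,120): 10 bp
  [120,130): 10 bp
  [130,131): 1 bp
  [131,140): 9 bp
  [140,159): 19 bp
  [159,174): 15 bp
  [174,182): 8 bp
  [182,197): 15 bp
  [197,204): 7 bp
  [204,215): 11 bp
  [215,216): 1 bp
  [216,226): 10 bp

[1,1,1,1,1,2,3,4,5,6,6,6,7,8,9,10,10,10,11,12,12,13,15,15,17,19,21]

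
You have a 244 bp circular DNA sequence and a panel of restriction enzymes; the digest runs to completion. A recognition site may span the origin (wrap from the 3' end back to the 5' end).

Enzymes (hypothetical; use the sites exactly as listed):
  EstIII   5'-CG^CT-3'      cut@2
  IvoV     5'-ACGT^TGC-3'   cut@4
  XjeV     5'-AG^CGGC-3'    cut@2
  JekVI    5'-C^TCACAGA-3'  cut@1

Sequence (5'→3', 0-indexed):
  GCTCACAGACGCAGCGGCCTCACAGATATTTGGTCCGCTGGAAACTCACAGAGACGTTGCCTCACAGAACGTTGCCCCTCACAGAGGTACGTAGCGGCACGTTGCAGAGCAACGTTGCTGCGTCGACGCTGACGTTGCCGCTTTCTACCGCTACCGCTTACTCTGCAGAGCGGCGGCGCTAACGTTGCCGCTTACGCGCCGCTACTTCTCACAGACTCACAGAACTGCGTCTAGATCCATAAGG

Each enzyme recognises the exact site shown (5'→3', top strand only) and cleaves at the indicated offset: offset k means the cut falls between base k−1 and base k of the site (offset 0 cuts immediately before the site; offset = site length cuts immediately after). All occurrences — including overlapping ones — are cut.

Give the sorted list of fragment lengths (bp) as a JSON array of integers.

[4,5,5,5,6,6,7,7,7,8,8,8,8,10,11,11,12,12,13,13,14,16,18,30]

Per-enzyme occurrences:
  EstIII CGCT/2: at [35, 126, 138, 148, 154, 176, 188, 199] ⇒ [37, 128, 140, 150, 156, 178, 190, 201]
  IvoV ACGTTGC/4: at [53, 68, 98, 111, 131, 181] ⇒ [57, 72, 102, 115, 135, 185]
  XjeV AGCGGC/2: at [12, 92, 168] ⇒ [14, 94, 170]
  JekVI CTCACAGA/1: at [1, 18, 44, 60, 77, 207, 215] ⇒ [2, 19, 45, 61, 78, 208, 216]

Pooled cuts: [2, 14, 19, 37, 45, 57, 61, 72, 78, 94, 102, 115, 128, 135, 140, 150, 156, 170, 178, 185, 190, 201, 208, 216]

Fragments:
  2→14: 12 bp
  14→19: 5 bp
  19→37: 18 bp
  37→45: 8 bp
  45→57: 12 bp
  57→61: 4 bp
  61→72: 11 bp
  72→78: 6 bp
  78→94: 16 bp
  94→102: 8 bp
  102→115: 13 bp
  115→128: 13 bp
  128→135: 7 bp
  135→140: 5 bp
  140→150: 10 bp
  150→156: 6 bp
  156→170: 14 bp
  170→178: 8 bp
  178→185: 7 bp
  185→190: 5 bp
  190→201: 11 bp
  201→208: 7 bp
  208→216: 8 bp
  216→2 (wrap): 244-216+2 = 30 bp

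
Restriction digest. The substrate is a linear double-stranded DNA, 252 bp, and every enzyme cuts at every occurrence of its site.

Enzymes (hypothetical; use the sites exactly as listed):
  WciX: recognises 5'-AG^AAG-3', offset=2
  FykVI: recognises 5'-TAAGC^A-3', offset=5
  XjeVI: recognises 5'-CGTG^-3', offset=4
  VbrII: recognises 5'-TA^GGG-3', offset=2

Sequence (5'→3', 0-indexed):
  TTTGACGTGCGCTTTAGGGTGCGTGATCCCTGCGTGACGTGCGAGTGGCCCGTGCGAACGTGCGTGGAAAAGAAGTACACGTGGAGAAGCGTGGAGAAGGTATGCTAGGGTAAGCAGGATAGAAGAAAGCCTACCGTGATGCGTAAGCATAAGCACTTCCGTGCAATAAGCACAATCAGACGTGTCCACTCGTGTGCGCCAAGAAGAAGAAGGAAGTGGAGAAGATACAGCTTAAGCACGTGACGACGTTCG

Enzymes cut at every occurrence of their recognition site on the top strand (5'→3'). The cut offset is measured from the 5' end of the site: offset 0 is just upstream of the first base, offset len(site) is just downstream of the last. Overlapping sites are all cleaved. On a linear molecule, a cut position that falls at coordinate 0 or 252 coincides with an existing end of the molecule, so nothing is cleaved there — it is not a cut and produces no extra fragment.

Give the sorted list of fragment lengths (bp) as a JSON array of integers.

[3,3,3,3,4,5,5,6,6,7,7,7,8,8,8,9,9,9,9,10,10,10,11,11,11,12,13,13,16,16]

Scan for sites:
  WciX (AGAAG, off=2): starts [70, 84, 94, 120, 201, 204, 207, 219] → cuts [72, 86, 96, 122, 203, 206, 209, 221]
  FykVI (TAAGCA, off=5): starts [110, 143, 149, 166, 232] → cuts [115, 148, 154, 171, 237]
  XjeVI (CGTG, off=4): starts [5, 21, 32, 37, 50, 58, 62, 79, 89, 134, 159, 180, 190, 238] → cuts [9, 25, 36, 41, 54, 62, 66, 83, 93, 138, 163, 184, 194, 242]
  VbrII (TAGGG, off=2): starts [14, 105] → cuts [16, 107]

Pooled cuts: [9, 16, 25, 36, 41, 54, 62, 66, 72, 83, 86, 93, 96, 107, 115, 122, 138, 148, 154, 163, 171, 184, 194, 203, 206, 209, 221, 237, 242]

Fragment lengths:
  [0,9): 9 bp
  [9,16): 7 bp
  [16,25): 9 bp
  [25,36): 11 bp
  [36,41): 5 bp
  [41,54): 13 bp
  [54,62): 8 bp
  [62,66): 4 bp
  [66,72): 6 bp
  [72,83): 11 bp
  [83,86): 3 bp
  [86,93): 7 bp
  [93,96): 3 bp
  [96,107): 11 bp
  [107,115): 8 bp
  [115,122): 7 bp
  [122,138): 16 bp
  [138,148): 10 bp
  [148,154): 6 bp
  [154,163): 9 bp
  [163,171): 8 bp
  [171,184): 13 bp
  [184,194): 10 bp
  [194,203): 9 bp
  [203,206): 3 bp
  [206,209): 3 bp
  [209,221): 12 bp
  [221,237): 16 bp
  [237,242): 5 bp
  [242,252): 10 bp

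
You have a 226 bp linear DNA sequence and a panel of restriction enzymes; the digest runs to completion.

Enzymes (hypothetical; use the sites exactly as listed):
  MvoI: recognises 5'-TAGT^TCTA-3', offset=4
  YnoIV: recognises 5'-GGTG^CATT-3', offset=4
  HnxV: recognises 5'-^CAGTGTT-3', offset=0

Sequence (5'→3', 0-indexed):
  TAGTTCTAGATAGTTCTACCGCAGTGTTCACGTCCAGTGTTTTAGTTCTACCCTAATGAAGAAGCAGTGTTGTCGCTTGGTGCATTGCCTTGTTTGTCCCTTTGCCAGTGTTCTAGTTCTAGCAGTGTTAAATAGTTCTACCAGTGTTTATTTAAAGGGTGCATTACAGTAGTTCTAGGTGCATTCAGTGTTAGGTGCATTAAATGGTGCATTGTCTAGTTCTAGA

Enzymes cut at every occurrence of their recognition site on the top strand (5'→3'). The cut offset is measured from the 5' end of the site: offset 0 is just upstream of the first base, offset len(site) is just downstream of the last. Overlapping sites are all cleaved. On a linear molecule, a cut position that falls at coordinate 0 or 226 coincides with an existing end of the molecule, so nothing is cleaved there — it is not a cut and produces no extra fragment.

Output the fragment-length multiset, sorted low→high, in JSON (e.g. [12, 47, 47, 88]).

[4,4,5,5,6,7,8,10,11,12,12,12,12,12,13,14,18,18,20,23]

Per-enzyme occurrences:
  MvoI TAGTTCTA/4: at [0, 10, 42, 113, 132, 169, 216] ⇒ [4, 14, 46, 117, 136, 173, 220]
  YnoIV GGTGCATT/4: at [78, 157, 177, 193, 205] ⇒ [82, 161, 181, 197, 209]
  HnxV CAGTGTT/0: at [21, 34, 64, 105, 122, 141, 185] ⇒ [21, 34, 64, 105, 122, 141, 185]

Pooled cuts: [4, 14, 21, 34, 46, 64, 82, 105, 117, 122, 136, 141, 161, 173, 181, 185, 197, 209, 220]

Fragments:
  [0,4): 4 bp
  [4,14): 10 bp
  [14,21): 7 bp
  [21,34): 13 bp
  [34,46): 12 bp
  [46,64): 18 bp
  [64,82): 18 bp
  [82,105): 23 bp
  [105,117): 12 bp
  [117,122): 5 bp
  [122,136): 14 bp
  [136,141): 5 bp
  [141,161): 20 bp
  [161,173): 12 bp
  [173,181): 8 bp
  [181,185): 4 bp
  [185,197): 12 bp
  [197,209): 12 bp
  [209,220): 11 bp
  [220,226): 6 bp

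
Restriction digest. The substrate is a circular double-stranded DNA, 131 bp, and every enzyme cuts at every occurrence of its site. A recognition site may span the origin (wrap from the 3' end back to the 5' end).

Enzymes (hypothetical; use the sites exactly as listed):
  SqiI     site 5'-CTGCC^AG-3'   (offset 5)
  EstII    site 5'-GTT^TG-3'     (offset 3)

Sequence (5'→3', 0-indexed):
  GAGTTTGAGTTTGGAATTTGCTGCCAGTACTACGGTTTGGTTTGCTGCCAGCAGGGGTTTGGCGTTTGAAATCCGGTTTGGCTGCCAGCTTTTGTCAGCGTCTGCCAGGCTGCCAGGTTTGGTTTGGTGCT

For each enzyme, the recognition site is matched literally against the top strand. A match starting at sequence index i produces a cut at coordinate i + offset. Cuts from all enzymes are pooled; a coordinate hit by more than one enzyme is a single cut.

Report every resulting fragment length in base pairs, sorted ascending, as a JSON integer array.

[5,5,5,6,7,7,8,8,10,12,12,12,14,20]

Per-enzyme occurrences:
  SqiI CTGCCAG/5: at [20, 44, 81, 101, 109] ⇒ [25, 49, 86, 106, 114]
  EstII GTTTG/3: at [2, 8, 34, 39, 56, 63, 75, 116, 121] ⇒ [5, 11, 37, 42, 59, 66, 78, 119, 124]

All cut coordinates (distinct, sorted): [5, 11, 25, 37, 42, 49, 59, 66, 78, 86, 106, 114, 119, 124]

Fragments:
  5→11: 6 bp
  11→25: 14 bp
  25→37: 12 bp
  37→42: 5 bp
  42→49: 7 bp
  49→59: 10 bp
  59→66: 7 bp
  66→78: 12 bp
  78→86: 8 bp
  86→106: 20 bp
  106→114: 8 bp
  114→119: 5 bp
  119→124: 5 bp
  124→5 (wrap): 131-124+5 = 12 bp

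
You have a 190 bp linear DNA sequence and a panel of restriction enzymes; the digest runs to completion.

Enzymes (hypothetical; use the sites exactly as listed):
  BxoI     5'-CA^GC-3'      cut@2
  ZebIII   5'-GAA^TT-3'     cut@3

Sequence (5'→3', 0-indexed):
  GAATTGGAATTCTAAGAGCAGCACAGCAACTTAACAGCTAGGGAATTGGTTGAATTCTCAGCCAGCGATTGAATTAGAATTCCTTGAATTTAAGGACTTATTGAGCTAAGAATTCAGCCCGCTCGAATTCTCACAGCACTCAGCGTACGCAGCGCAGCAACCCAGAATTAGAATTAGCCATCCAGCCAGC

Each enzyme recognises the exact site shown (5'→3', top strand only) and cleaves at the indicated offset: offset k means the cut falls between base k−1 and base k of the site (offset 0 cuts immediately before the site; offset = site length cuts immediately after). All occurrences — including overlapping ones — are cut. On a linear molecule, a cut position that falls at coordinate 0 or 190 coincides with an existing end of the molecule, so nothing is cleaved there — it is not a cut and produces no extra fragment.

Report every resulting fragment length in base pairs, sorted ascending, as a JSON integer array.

[2,3,4,4,4,5,5,6,6,6,6,7,8,9,9,9,9,9,11,11,11,11,11,24]

Scan for sites:
  BxoI (CAGC, off=2): starts [18, 23, 34, 58, 62, 114, 133, 140, 149, 154, 182, 186] → cuts [20, 25, 36, 60, 64, 116, 135, 142, 151, 156, 184, 188]
  ZebIII (GAATT, off=3): starts [0, 6, 42, 51, 70, 76, 85, 109, 124, 164, 170] → cuts [3, 9, 45, 54, 73, 79, 88, 112, 127, 167, 173]

All cut coordinates (distinct, sorted): [3, 9, 20, 25, 36, 45, 54, 60, 64, 73, 79, 88, 112, 116, 127, 135, 142, 151, 156, 167, 173, 184, 188]

Fragments:
  [0,3): 3 bp
  [3,9): 6 bp
  [9,20): 11 bp
  [20,25): 5 bp
  [25,36): 11 bp
  [36,45): 9 bp
  [45,54): 9 bp
  [54,60): 6 bp
  [60,64): 4 bp
  [64,73): 9 bp
  [73,79): 6 bp
  [79,88): 9 bp
  [88,112): 24 bp
  [112,116): 4 bp
  [116,127): 11 bp
  [127,135): 8 bp
  [135,142): 7 bp
  [142,151): 9 bp
  [151,156): 5 bp
  [156,167): 11 bp
  [167,173): 6 bp
  [173,184): 11 bp
  [184,188): 4 bp
  [188,190): 2 bp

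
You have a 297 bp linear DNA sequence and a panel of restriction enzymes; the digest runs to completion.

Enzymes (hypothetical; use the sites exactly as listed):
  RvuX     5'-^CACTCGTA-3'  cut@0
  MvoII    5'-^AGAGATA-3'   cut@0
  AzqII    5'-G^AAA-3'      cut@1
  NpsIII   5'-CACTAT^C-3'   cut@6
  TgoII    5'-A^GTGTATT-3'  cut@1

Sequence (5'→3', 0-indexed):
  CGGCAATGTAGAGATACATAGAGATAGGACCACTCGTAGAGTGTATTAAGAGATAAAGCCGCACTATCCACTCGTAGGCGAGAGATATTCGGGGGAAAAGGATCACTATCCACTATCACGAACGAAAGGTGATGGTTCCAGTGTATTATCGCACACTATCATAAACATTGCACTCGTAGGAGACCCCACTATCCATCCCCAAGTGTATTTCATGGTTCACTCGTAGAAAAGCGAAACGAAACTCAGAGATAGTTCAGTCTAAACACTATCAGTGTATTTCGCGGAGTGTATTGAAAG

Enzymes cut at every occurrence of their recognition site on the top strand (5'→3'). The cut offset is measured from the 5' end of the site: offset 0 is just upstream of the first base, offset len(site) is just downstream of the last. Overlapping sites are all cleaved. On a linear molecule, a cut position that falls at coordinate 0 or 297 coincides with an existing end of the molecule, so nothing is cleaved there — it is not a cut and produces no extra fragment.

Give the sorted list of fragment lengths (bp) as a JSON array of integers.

Site scan:
  RvuX CACTCGTA/0: at [30, 68, 170, 217] ⇒ [30, 68, 170, 217]
  MvoII AGAGATA/0: at [9, 19, 48, 80, 244] ⇒ [9, 19, 48, 80, 244]
  AzqII GAAA/1: at [94, 123, 225, 232, 237, 292] ⇒ [95, 124, 226, 233, 238, 293]
  NpsIII CACTATC/6: at [61, 103, 110, 153, 186, 263] ⇒ [67, 109, 116, 159, 192, 269]
  TgoII AGTGTATT/1: at [39, 139, 201, 270, 284] ⇒ [40, 140, 202, 271, 285]

Pooled cuts: [9, 19, 30, 40, 48, 67, 68, 80, 95, 109, 116, 124, 140, 159, 170, 192, 202, 217, 226, 233, 238, 244, 269, 271, 285, 293]

Fragment lengths:
  [0,9): 9 bp
  [9,19): 10 bp
  [19,30): 11 bp
  [30,40): 10 bp
  [40,48): 8 bp
  [48,67): 19 bp
  [67,68): 1 bp
  [68,80): 12 bp
  [80,95): 15 bp
  [95,109): 14 bp
  [109,116): 7 bp
  [116,124): 8 bp
  [124,140): 16 bp
  [140,159): 19 bp
  [159,170): 11 bp
  [170,192): 22 bp
  [192,202): 10 bp
  [202,217): 15 bp
  [217,226): 9 bp
  [226,233): 7 bp
  [233,238): 5 bp
  [238,244): 6 bp
  [244,269): 25 bp
  [269,271): 2 bp
  [271,285): 14 bp
  [285,293): 8 bp
  [293,297): 4 bp

[1,2,4,5,6,7,7,8,8,8,9,9,10,10,10,11,11,12,14,14,15,15,16,19,19,22,25]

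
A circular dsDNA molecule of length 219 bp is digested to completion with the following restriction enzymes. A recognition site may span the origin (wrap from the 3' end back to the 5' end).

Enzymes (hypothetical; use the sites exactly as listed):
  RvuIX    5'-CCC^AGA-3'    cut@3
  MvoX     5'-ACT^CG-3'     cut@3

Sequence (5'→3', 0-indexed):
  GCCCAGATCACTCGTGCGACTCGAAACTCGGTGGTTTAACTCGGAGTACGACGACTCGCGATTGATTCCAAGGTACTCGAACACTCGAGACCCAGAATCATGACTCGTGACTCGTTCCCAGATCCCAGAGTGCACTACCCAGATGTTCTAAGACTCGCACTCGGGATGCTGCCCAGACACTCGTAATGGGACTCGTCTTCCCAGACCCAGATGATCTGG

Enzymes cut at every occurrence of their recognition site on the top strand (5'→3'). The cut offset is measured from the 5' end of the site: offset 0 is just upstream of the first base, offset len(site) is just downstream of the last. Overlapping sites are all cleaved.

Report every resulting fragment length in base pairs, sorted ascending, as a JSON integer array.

[6,6,7,7,7,7,7,8,8,8,9,9,12,12,13,13,14,15,15,15,21]

Per-enzyme occurrences:
  RvuIX CCCAGA/3: at [1, 90, 116, 123, 137, 171, 199, 205] ⇒ [4, 93, 119, 126, 140, 174, 202, 208]
  MvoX ACTCG/3: at [9, 18, 25, 38, 53, 74, 82, 102, 109, 152, 158, 178, 190] ⇒ [12, 21, 28, 41, 56, 77, 85, 105, 112, 155, 161, 181, 193]

All cut coordinates (distinct, sorted): [4, 12, 21, 28, 41, 56, 77, 85, 93, 105, 112, 119, 126, 140, 155, 161, 174, 181, 193, 202, 208]

Fragments:
  4→12: 8 bp
  12→21: 9 bp
  21→28: 7 bp
  28→41: 13 bp
  41→56: 15 bp
  56→77: 21 bp
  77→85: 8 bp
  85→93: 8 bp
  93→105: 12 bp
  105→112: 7 bp
  112→119: 7 bp
  119→126: 7 bp
  126→140: 14 bp
  140→155: 15 bp
  155→161: 6 bp
  161→174: 13 bp
  174→181: 7 bp
  181→193: 12 bp
  193→202: 9 bp
  202→208: 6 bp
  208→4 (wrap): 219-208+4 = 15 bp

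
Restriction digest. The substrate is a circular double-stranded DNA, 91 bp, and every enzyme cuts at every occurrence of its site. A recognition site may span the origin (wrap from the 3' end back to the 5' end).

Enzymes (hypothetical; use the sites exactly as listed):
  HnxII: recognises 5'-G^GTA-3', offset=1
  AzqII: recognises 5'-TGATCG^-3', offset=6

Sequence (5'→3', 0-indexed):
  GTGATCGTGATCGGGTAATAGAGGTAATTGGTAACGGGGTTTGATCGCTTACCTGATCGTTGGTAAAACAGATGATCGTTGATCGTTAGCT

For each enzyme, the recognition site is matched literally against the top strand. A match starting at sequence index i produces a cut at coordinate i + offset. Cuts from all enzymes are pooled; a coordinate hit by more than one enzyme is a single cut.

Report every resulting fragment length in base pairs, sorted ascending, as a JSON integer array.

Scan for sites:
  HnxII GGTA/1: at [13, 22, 29, 61] ⇒ [14, 23, 30, 62]
  AzqII TGATCG/6: at [1, 7, 41, 53, 72, 79] ⇒ [7, 13, 47, 59, 78, 85]

All cut coordinates (distinct, sorted): [7, 13, 14, 23, 30, 47, 59, 62, 78, 85]

Fragment lengths:
  7→13: 6 bp
  13→14: 1 bp
  14→23: 9 bp
  23→30: 7 bp
  30→47: 17 bp
  47→59: 12 bp
  59→62: 3 bp
  62→78: 16 bp
  78→85: 7 bp
  85→7 (wrap): 91-85+7 = 13 bp

[1,3,6,7,7,9,12,13,16,17]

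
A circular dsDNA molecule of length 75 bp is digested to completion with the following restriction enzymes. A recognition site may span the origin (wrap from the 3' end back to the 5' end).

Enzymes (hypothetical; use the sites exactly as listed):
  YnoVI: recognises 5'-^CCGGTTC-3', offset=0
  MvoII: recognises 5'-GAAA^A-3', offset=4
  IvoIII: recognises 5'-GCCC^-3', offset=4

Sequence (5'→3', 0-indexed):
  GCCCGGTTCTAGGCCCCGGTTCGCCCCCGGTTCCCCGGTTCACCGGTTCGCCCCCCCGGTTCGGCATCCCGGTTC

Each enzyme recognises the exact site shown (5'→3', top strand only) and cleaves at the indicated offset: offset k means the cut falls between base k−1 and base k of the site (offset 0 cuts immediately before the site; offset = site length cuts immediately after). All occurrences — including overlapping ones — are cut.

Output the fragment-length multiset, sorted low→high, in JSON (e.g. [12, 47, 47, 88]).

Per-enzyme occurrences:
  YnoVI (CCGGTTC, off=0): starts [2, 15, 26, 34, 42, 55, 68] → cuts [2, 15, 26, 34, 42, 55, 68]
  MvoII (GAAAA, off=4): no sites
  IvoIII (GCCC, off=4): starts [0, 12, 22, 49] → cuts [4, 16, 26, 53]

All cut coordinates (distinct, sorted): [2, 4, 15, 16, 26, 34, 42, 53, 55, 68]

Fragment lengths:
  2→4: 2 bp
  4→15: 11 bp
  15→16: 1 bp
  16→26: 10 bp
  26→34: 8 bp
  34→42: 8 bp
  42→53: 11 bp
  53→55: 2 bp
  55→68: 13 bp
  68→2 (wrap): 75-68+2 = 9 bp

[1,2,2,8,8,9,10,11,11,13]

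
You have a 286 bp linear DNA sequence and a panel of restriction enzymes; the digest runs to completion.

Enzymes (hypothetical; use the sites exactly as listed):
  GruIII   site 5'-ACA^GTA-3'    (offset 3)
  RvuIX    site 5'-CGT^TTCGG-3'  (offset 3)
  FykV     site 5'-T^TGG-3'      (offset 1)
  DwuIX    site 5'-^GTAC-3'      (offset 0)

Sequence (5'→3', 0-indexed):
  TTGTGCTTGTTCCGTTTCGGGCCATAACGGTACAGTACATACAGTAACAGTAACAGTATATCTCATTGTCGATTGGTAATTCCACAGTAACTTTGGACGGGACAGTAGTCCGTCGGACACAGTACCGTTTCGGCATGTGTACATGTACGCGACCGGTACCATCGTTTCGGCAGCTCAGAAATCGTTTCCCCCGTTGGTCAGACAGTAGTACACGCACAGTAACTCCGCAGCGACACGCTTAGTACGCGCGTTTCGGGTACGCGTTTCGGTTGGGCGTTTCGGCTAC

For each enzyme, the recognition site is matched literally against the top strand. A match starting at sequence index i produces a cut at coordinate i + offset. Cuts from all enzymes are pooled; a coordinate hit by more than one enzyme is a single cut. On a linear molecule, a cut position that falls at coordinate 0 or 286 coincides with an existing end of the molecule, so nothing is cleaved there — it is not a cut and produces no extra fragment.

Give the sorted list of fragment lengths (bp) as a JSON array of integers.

Site scan:
  GruIII ACAGTA/3: at [31, 40, 46, 52, 83, 101, 118, 201, 215] ⇒ [34, 43, 49, 55, 86, 104, 121, 204, 218]
  RvuIX CGTTTCGG/3: at [12, 125, 162, 248, 261, 274] ⇒ [15, 128, 165, 251, 264, 277]
  FykV TTGG/1: at [72, 92, 193, 269] ⇒ [73, 93, 194, 270]
  DwuIX GTAC/0: at [29, 34, 121, 138, 144, 155, 207, 241, 256] ⇒ [29, 34, 121, 138, 144, 155, 207, 241, 256]

All cut coordinates (distinct, sorted): [15, 29, 34, 43, 49, 55, 73, 86, 93, 104, 121, 128, 138, 144, 155, 165, 194, 204, 207, 218, 241, 251, 256, 264, 270, 277]

Fragment lengths:
  [0,15): 15 bp
  [15,29): 14 bp
  [29,34): 5 bp
  [34,43): 9 bp
  [43,49): 6 bp
  [49,55): 6 bp
  [55,73): 18 bp
  [73,86): 13 bp
  [86,93): 7 bp
  [93,104): 11 bp
  [104,121): 17 bp
  [121,128): 7 bp
  [128,138): 10 bp
  [138,144): 6 bp
  [144,155): 11 bp
  [155,165): 10 bp
  [165,194): 29 bp
  [194,204): 10 bp
  [204,207): 3 bp
  [207,218): 11 bp
  [218,241): 23 bp
  [241,251): 10 bp
  [251,256): 5 bp
  [256,264): 8 bp
  [264,270): 6 bp
  [270,277): 7 bp
  [277,286): 9 bp

[3,5,5,6,6,6,6,7,7,7,8,9,9,10,10,10,10,11,11,11,13,14,15,17,18,23,29]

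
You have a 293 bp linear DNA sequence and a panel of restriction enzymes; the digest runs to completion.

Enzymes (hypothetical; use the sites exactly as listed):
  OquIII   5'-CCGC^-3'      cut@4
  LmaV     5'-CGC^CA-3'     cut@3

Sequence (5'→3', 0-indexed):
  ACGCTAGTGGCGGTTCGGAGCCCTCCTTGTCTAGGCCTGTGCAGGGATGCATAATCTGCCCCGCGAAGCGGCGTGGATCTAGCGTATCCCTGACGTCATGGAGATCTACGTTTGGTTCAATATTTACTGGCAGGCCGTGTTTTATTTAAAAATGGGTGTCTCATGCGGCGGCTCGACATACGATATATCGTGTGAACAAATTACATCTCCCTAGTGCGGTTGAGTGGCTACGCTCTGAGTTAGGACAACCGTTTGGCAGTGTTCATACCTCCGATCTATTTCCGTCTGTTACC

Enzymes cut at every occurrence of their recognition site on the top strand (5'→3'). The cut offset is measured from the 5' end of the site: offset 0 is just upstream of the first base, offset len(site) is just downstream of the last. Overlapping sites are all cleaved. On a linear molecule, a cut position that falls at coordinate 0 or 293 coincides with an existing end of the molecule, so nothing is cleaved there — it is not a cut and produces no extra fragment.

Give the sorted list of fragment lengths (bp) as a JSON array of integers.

[64,229]

Scan for sites:
  OquIII CCGC/4: at [60] ⇒ [64]
  LmaV (CGCCA, off=3): no sites

All cut coordinates (distinct, sorted): [64]

Fragment lengths:
  [0,64): 64 bp
  [64,293): 229 bp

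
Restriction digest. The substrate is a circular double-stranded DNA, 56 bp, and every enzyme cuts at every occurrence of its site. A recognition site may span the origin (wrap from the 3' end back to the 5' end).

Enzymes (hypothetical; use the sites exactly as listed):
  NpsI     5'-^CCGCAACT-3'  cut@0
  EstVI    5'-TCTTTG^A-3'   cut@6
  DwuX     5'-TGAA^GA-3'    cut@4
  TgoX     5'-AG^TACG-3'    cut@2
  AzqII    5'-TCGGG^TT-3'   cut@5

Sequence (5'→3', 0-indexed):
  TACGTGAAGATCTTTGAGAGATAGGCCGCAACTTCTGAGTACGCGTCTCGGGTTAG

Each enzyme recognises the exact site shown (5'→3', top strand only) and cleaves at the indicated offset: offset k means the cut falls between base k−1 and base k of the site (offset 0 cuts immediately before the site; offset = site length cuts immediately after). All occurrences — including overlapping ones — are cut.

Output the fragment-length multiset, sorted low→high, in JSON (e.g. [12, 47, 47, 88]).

[4,8,8,9,13,14]

Site scan:
  NpsI CCGCAACT/0: at [25] ⇒ [25]
  EstVI TCTTTGA/6: at [10] ⇒ [16]
  DwuX TGAAGA/4: at [4] ⇒ [8]
  TgoX AGTACG/2: at [37, 54] ⇒ [0, 39]
  AzqII TCGGGTT/5: at [47] ⇒ [52]

All cut coordinates (distinct, sorted): [0, 8, 16, 25, 39, 52]

Fragment lengths:
  0→8: 8 bp
  8→16: 8 bp
  16→25: 9 bp
  25→39: 14 bp
  39→52: 13 bp
  52→0 (wrap): 56-52+0 = 4 bp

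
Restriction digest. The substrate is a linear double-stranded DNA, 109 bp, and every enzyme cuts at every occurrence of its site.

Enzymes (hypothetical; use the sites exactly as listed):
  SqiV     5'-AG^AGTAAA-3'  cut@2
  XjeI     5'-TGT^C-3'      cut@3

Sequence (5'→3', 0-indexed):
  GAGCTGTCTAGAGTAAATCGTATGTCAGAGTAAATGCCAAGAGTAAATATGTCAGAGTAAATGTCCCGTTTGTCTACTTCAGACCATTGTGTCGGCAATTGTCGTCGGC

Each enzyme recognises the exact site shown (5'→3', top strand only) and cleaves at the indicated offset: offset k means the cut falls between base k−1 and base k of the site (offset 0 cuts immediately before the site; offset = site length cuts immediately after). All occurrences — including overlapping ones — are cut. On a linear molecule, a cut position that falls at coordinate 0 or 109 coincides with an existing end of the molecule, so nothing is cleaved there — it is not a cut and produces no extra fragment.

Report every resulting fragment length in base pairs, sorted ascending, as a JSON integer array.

[3,3,4,7,7,9,9,10,11,13,14,19]

Scan for sites:
  SqiV (AGAGTAAA, off=2): starts [9, 26, 39, 53] → cuts [11, 28, 41, 55]
  XjeI (TGTC, off=3): starts [4, 22, 49, 61, 70, 89, 99] → cuts [7, 25, 52, 64, 73, 92, 102]

Pooled cuts: [7, 11, 25, 28, 41, 52, 55, 64, 73, 92, 102]

Fragment lengths:
  [0,7): 7 bp
  [7,11): 4 bp
  [11,25): 14 bp
  [25,28): 3 bp
  [28,41): 13 bp
  [41,52): 11 bp
  [52,55): 3 bp
  [55,64): 9 bp
  [64,73): 9 bp
  [73,92): 19 bp
  [92,102): 10 bp
  [102,109): 7 bp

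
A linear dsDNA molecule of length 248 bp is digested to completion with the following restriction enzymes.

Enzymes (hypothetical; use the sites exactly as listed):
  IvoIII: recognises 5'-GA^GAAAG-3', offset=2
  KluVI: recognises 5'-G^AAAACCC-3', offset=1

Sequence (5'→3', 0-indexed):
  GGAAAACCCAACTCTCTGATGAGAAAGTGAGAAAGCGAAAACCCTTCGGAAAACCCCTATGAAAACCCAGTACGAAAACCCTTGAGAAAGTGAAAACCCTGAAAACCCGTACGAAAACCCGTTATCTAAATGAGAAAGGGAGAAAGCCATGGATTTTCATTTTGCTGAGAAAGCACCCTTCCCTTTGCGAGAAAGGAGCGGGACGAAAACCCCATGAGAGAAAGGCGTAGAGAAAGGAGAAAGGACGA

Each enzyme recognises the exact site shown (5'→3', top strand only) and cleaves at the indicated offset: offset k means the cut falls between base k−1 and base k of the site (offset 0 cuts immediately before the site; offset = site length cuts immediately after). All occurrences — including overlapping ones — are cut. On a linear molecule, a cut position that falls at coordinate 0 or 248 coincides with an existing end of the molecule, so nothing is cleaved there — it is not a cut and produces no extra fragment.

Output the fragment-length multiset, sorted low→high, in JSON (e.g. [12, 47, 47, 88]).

[2,7,7,7,8,8,9,10,11,12,12,12,12,13,14,15,20,20,22,27]

Per-enzyme occurrences:
  IvoIII (GAGAAAG, off=2): starts [20, 28, 83, 131, 139, 166, 188, 217, 229, 236] → cuts [22, 30, 85, 133, 141, 168, 190, 219, 231, 238]
  KluVI (GAAAACCC, off=1): starts [1, 36, 48, 60, 73, 91, 100, 112, 204] → cuts [2, 37, 49, 61, 74, 92, 101, 113, 205]

Pooled cuts: [2, 22, 30, 37, 49, 61, 74, 85, 92, 101, 113, 133, 141, 168, 190, 205, 219, 231, 238]

Fragments:
  [0,2): 2 bp
  [2,22): 20 bp
  [22,30): 8 bp
  [30,37): 7 bp
  [37,49): 12 bp
  [49,61): 12 bp
  [61,74): 13 bp
  [74,85): 11 bp
  [85,92): 7 bp
  [92,101): 9 bp
  [101,113): 12 bp
  [113,133): 20 bp
  [133,141): 8 bp
  [141,168): 27 bp
  [168,190): 22 bp
  [190,205): 15 bp
  [205,219): 14 bp
  [219,231): 12 bp
  [231,238): 7 bp
  [238,248): 10 bp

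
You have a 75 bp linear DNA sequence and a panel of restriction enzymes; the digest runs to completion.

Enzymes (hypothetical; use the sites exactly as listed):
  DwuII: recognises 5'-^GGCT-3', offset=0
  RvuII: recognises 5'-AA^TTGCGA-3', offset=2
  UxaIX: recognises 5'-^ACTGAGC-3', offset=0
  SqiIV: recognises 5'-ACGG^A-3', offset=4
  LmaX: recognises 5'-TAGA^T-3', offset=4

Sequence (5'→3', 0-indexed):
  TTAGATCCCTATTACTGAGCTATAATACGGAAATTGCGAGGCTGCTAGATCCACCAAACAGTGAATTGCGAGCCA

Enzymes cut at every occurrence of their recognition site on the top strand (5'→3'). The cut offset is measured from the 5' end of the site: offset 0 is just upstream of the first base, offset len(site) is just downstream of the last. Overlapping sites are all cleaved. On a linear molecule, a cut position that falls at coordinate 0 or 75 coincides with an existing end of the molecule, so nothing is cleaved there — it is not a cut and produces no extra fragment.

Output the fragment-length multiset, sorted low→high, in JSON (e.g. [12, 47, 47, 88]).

[3,5,6,8,10,10,16,17]

Scan for sites:
  DwuII GGCT/0: at [39] ⇒ [39]
  RvuII AATTGCGA/2: at [31, 63] ⇒ [33, 65]
  UxaIX ACTGAGC/0: at [13] ⇒ [13]
  SqiIV ACGGA/4: at [26] ⇒ [30]
  LmaX TAGAT/4: at [1, 45] ⇒ [5, 49]

Pooled cuts: [5, 13, 30, 33, 39, 49, 65]

Fragments:
  [0,5): 5 bp
  [5,13): 8 bp
  [13,30): 17 bp
  [30,33): 3 bp
  [33,39): 6 bp
  [39,49): 10 bp
  [49,65): 16 bp
  [65,75): 10 bp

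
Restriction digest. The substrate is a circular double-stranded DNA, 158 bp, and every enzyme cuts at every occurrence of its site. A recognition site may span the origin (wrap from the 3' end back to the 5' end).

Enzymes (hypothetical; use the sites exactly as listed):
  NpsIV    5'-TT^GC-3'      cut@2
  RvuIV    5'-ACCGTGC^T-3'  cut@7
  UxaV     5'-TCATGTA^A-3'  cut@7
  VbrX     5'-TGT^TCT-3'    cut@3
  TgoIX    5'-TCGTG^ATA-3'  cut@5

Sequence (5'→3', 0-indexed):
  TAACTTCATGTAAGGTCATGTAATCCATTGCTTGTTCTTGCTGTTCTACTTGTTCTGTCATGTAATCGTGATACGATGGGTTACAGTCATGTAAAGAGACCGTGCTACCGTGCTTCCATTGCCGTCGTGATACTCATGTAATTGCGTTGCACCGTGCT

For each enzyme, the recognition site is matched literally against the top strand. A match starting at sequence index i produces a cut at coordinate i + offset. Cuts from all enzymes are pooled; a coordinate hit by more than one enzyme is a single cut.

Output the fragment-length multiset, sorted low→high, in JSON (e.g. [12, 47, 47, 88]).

[3,4,5,5,6,6,7,7,8,9,9,9,10,11,11,12,13,23]

Site scan:
  NpsIV TTGC/2: at [27, 37, 118, 141, 146] ⇒ [29, 39, 120, 143, 148]
  RvuIV ACCGTGCT/7: at [98, 106, 150] ⇒ [105, 113, 157]
  UxaV TCATGTAA/7: at [5, 15, 57, 86, 133] ⇒ [12, 22, 64, 93, 140]
  VbrX TGTTCT/3: at [32, 41, 50] ⇒ [35, 44, 53]
  TgoIX TCGTGATA/5: at [65, 124] ⇒ [70, 129]

All cut coordinates (distinct, sorted): [12, 22, 29, 35, 39, 44, 53, 64, 70, 93, 105, 113, 120, 129, 140, 143, 148, 157]

Fragment lengths:
  12→22: 10 bp
  22→29: 7 bp
  29→35: 6 bp
  35→39: 4 bp
  39→44: 5 bp
  44→53: 9 bp
  53→64: 11 bp
  64→70: 6 bp
  70→93: 23 bp
  93→105: 12 bp
  105→113: 8 bp
  113→120: 7 bp
  120→129: 9 bp
  129→140: 11 bp
  140→143: 3 bp
  143→148: 5 bp
  148→157: 9 bp
  157→12 (wrap): 158-157+12 = 13 bp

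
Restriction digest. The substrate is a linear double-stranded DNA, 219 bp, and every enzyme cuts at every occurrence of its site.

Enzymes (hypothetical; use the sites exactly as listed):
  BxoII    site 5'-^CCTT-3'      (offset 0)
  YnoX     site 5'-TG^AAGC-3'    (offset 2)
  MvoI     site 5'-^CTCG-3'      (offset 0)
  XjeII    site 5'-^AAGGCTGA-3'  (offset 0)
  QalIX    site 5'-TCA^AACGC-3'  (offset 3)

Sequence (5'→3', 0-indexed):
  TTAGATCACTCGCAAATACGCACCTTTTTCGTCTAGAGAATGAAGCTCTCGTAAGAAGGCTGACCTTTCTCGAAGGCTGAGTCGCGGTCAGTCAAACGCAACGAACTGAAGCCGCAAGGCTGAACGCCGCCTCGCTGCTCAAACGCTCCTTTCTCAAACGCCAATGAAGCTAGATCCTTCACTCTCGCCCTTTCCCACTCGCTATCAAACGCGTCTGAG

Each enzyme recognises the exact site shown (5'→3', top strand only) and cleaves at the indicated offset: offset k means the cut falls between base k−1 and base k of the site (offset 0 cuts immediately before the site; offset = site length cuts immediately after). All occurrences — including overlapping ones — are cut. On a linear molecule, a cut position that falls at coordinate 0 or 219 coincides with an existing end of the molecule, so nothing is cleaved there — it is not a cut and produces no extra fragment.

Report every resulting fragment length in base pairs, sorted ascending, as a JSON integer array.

[4,5,5,5,6,7,8,8,8,8,9,9,9,10,10,11,12,14,14,15,20,22]

Scan for sites:
  BxoII (CCTT, off=0): starts [22, 63, 147, 175, 188] → cuts [22, 63, 147, 175, 188]
  YnoX (TGAAGC, off=2): starts [40, 106, 164] → cuts [42, 108, 166]
  MvoI (CTCG, off=0): starts [8, 47, 68, 130, 183, 197] → cuts [8, 47, 68, 130, 183, 197]
  XjeII (AAGGCTGA, off=0): starts [55, 72, 115] → cuts [55, 72, 115]
  QalIX (TCAAACGC, off=3): starts [91, 138, 153, 204] → cuts [94, 141, 156, 207]

All cut coordinates (distinct, sorted): [8, 22, 42, 47, 55, 63, 68, 72, 94, 108, 115, 130, 141, 147, 156, 166, 175, 183, 188, 197, 207]

Fragment lengths:
  [0,8): 8 bp
  [8,22): 14 bp
  [22,42): 20 bp
  [42,47): 5 bp
  [47,55): 8 bp
  [55,63): 8 bp
  [63,68): 5 bp
  [68,72): 4 bp
  [72,94): 22 bp
  [94,108): 14 bp
  [108,115): 7 bp
  [115,130): 15 bp
  [130,141): 11 bp
  [141,147): 6 bp
  [147,156): 9 bp
  [156,166): 10 bp
  [166,175): 9 bp
  [175,183): 8 bp
  [183,188): 5 bp
  [188,197): 9 bp
  [197,207): 10 bp
  [207,219): 12 bp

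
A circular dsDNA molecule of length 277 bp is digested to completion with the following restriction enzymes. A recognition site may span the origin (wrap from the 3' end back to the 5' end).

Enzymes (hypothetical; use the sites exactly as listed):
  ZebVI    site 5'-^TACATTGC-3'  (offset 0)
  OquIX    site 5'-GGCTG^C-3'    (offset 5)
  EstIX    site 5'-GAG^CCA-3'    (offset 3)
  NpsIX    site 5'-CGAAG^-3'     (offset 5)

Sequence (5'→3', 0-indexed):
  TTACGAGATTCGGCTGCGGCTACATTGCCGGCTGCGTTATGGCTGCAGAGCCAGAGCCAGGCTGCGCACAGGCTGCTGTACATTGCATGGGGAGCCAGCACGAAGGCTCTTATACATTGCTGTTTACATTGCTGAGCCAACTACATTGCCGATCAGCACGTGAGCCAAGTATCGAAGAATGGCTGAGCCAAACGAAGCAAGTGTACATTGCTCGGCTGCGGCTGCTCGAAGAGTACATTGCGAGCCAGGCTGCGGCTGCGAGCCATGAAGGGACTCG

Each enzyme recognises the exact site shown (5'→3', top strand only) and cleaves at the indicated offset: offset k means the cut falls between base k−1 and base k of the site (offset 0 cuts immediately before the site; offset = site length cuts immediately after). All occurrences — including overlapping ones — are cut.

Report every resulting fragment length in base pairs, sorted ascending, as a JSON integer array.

[2,3,4,4,5,5,6,6,6,6,7,7,8,8,10,10,11,11,11,11,12,12,13,14,15,16,23,31]

Site scan:
  ZebVI TACATTGC/0: at [20, 78, 112, 124, 141, 203, 233] ⇒ [20, 78, 112, 124, 141, 203, 233]
  OquIX GGCTGC/5: at [11, 29, 40, 59, 70, 213, 219, 247, 253] ⇒ [16, 34, 45, 64, 75, 218, 224, 252, 258]
  EstIX GAGCCA/3: at [47, 53, 91, 133, 161, 184, 241, 259] ⇒ [50, 56, 94, 136, 164, 187, 244, 262]
  NpsIX CGAAG/5: at [100, 172, 192, 226] ⇒ [105, 177, 197, 231]

All cut coordinates (distinct, sorted): [16, 20, 34, 45, 50, 56, 64, 75, 78, 94, 105, 112, 124, 136, 141, 164, 177, 187, 197, 203, 218, 224, 231, 233, 244, 252, 258, 262]

Fragment lengths:
  16→20: 4 bp
  20→34: 14 bp
  34→45: 11 bp
  45→50: 5 bp
  50→56: 6 bp
  56→64: 8 bp
  64→75: 11 bp
  75→78: 3 bp
  78→94: 16 bp
  94→105: 11 bp
  105→112: 7 bp
  112→124: 12 bp
  124→136: 12 bp
  136→141: 5 bp
  141→164: 23 bp
  164→177: 13 bp
  177→187: 10 bp
  187→197: 10 bp
  197→203: 6 bp
  203→218: 15 bp
  218→224: 6 bp
  224→231: 7 bp
  231→233: 2 bp
  233→244: 11 bp
  244→252: 8 bp
  252→258: 6 bp
  258→262: 4 bp
  262→16 (wrap): 277-262+16 = 31 bp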